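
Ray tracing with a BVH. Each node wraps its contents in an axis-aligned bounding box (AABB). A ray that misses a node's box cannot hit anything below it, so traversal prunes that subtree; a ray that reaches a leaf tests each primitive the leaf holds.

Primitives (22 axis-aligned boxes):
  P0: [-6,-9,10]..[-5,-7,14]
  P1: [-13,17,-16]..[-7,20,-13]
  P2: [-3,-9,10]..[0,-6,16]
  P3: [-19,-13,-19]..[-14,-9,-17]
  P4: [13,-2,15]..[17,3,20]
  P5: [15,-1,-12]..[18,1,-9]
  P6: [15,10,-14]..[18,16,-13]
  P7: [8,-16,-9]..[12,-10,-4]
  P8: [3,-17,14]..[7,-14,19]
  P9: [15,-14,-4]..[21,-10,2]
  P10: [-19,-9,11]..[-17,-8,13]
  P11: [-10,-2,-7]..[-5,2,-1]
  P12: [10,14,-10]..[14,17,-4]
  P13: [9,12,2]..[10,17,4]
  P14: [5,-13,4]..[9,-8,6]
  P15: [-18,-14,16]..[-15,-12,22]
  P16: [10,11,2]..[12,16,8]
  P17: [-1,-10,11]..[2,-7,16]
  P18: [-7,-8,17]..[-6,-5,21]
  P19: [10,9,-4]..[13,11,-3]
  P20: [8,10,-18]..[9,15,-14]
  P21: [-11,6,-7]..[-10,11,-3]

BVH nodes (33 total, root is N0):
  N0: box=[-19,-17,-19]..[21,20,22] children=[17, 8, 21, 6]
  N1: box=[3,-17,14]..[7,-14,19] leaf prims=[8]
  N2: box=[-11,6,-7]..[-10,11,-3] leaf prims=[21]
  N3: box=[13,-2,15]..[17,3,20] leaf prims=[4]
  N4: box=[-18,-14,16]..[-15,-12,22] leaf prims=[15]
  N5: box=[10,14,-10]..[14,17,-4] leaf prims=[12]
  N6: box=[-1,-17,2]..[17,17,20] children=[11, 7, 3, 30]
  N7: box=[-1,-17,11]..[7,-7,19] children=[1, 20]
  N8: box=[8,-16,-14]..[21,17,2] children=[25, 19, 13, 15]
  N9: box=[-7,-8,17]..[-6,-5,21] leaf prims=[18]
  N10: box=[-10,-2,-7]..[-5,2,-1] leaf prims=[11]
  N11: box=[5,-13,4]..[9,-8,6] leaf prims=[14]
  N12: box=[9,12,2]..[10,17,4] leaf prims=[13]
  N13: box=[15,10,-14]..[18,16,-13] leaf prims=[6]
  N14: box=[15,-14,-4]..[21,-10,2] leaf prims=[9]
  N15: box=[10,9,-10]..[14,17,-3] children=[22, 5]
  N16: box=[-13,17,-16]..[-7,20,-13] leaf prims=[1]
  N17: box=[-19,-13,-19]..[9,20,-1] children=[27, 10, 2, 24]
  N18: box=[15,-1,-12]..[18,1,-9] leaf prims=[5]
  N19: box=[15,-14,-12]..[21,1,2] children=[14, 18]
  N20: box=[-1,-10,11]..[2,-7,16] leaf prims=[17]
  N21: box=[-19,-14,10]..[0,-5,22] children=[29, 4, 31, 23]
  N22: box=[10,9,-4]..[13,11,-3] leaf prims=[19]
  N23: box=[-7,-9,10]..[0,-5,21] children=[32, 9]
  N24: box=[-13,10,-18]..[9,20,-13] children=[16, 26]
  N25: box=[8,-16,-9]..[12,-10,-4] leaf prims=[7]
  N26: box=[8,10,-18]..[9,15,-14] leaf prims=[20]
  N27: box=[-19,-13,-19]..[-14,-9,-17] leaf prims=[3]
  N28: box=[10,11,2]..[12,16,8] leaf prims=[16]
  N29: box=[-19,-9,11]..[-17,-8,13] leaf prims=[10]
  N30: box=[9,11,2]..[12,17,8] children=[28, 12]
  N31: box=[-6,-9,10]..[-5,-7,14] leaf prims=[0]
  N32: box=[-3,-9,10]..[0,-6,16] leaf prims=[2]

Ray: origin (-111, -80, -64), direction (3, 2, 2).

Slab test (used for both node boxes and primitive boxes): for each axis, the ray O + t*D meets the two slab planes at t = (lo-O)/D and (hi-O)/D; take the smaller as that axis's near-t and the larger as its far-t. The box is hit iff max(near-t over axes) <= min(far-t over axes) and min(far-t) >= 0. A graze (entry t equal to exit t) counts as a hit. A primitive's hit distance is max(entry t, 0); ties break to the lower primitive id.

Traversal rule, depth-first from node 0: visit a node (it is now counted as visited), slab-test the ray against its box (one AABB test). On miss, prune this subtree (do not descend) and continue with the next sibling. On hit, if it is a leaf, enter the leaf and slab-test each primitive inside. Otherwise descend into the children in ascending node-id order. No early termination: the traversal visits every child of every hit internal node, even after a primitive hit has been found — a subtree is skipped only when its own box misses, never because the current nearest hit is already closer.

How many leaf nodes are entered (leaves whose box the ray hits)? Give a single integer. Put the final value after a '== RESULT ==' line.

Walk:
N0 x:[92/3,44] y:[63/2,50] z:[45/2,43] -> hit [63/2,43], descend [6, 8, 17, 21]
  N6 x:[110/3,128/3] y:[63/2,97/2] z:[33,42] -> hit [110/3,42], descend [3, 7, 11, 30]
    N3 x:[124/3,128/3] y:[39,83/2] z:[79/2,42] -> hit [124/3,83/2] leaf, test {P4@t=124/3}
    N7 x:[110/3,118/3] y:[63/2,73/2] z:[75/2,83/2] -> miss, prune
    N11 x:[116/3,40] y:[67/2,36] z:[34,35] -> miss, prune
    N30 x:[40,41] y:[91/2,97/2] z:[33,36] -> miss, prune
  N8 x:[119/3,44] y:[32,97/2] z:[25,33] -> miss, prune
  N17 x:[92/3,40] y:[67/2,50] z:[45/2,63/2] -> miss, prune
  N21 x:[92/3,37] y:[33,75/2] z:[37,43] -> hit [37,37], descend [4, 23, 29, 31]
    N4 x:[31,32] y:[33,34] z:[40,43] -> miss, prune
    N23 x:[104/3,37] y:[71/2,75/2] z:[37,85/2] -> hit [37,37], descend [9, 32]
      N9 x:[104/3,35] y:[36,75/2] z:[81/2,85/2] -> miss, prune
      N32 x:[36,37] y:[71/2,37] z:[37,40] -> hit [37,37] leaf, test {P2@t=37}
    N29 x:[92/3,94/3] y:[71/2,36] z:[75/2,77/2] -> miss, prune
    N31 x:[35,106/3] y:[71/2,73/2] z:[37,39] -> miss, prune

Summary -> nodes [0, 6, 3, 7, 11, 30, 8, 17, 21, 4, 23, 9, 32, 29, 31]; box-tests=15; leaf-entries=2; first=P2

== RESULT ==
2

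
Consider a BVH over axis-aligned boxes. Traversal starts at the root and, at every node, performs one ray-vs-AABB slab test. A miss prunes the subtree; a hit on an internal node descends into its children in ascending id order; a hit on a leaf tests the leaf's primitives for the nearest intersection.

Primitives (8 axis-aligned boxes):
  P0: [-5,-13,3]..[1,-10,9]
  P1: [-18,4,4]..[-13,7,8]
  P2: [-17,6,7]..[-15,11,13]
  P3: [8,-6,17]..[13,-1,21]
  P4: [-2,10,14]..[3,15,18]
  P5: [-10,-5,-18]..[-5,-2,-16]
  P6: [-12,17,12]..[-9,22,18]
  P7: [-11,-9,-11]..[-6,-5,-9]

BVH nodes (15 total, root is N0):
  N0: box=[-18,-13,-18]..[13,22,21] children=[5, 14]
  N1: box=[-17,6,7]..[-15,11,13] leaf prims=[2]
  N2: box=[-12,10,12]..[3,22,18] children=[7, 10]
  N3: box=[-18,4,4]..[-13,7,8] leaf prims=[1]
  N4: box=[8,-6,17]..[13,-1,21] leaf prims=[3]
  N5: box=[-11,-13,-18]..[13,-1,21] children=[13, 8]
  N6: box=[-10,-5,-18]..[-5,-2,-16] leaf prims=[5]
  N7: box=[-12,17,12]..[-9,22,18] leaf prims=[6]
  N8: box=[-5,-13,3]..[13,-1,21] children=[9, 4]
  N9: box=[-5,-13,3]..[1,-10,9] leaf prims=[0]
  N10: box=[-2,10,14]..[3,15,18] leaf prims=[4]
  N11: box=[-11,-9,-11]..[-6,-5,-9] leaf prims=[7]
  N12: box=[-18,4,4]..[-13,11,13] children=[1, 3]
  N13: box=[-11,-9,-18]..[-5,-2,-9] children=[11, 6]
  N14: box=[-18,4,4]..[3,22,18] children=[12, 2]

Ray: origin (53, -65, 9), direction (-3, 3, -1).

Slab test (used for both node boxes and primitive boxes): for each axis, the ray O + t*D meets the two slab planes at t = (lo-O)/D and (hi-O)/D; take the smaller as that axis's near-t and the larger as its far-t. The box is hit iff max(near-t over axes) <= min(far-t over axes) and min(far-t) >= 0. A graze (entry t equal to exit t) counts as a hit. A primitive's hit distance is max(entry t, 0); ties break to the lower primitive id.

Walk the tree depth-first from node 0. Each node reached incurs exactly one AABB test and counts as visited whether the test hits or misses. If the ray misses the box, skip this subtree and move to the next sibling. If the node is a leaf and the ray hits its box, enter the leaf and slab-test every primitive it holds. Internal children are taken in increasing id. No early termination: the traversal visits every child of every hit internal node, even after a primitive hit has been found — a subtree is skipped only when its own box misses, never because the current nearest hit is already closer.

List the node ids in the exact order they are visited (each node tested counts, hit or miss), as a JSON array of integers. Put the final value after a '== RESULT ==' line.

Trace the traversal:
N0 x:[40/3,71/3] y:[52/3,29] z:[-12,27] -> hit [52/3,71/3], descend [5, 14]
  N5 x:[40/3,64/3] y:[52/3,64/3] z:[-12,27] -> hit [52/3,64/3], descend [8, 13]
    N8 x:[40/3,58/3] y:[52/3,64/3] z:[-12,6] -> miss, prune
    N13 x:[58/3,64/3] y:[56/3,21] z:[18,27] -> hit [58/3,21], descend [6, 11]
      N6 x:[58/3,21] y:[20,21] z:[25,27] -> miss, prune
      N11 x:[59/3,64/3] y:[56/3,20] z:[18,20] -> hit [59/3,20] leaf, test {P7@t=59/3}
  N14 x:[50/3,71/3] y:[23,29] z:[-9,5] -> miss, prune

Summary -> nodes [0, 5, 8, 13, 6, 11, 14]; box-tests=7; leaf-entries=1; first=P7

== RESULT ==
[0, 5, 8, 13, 6, 11, 14]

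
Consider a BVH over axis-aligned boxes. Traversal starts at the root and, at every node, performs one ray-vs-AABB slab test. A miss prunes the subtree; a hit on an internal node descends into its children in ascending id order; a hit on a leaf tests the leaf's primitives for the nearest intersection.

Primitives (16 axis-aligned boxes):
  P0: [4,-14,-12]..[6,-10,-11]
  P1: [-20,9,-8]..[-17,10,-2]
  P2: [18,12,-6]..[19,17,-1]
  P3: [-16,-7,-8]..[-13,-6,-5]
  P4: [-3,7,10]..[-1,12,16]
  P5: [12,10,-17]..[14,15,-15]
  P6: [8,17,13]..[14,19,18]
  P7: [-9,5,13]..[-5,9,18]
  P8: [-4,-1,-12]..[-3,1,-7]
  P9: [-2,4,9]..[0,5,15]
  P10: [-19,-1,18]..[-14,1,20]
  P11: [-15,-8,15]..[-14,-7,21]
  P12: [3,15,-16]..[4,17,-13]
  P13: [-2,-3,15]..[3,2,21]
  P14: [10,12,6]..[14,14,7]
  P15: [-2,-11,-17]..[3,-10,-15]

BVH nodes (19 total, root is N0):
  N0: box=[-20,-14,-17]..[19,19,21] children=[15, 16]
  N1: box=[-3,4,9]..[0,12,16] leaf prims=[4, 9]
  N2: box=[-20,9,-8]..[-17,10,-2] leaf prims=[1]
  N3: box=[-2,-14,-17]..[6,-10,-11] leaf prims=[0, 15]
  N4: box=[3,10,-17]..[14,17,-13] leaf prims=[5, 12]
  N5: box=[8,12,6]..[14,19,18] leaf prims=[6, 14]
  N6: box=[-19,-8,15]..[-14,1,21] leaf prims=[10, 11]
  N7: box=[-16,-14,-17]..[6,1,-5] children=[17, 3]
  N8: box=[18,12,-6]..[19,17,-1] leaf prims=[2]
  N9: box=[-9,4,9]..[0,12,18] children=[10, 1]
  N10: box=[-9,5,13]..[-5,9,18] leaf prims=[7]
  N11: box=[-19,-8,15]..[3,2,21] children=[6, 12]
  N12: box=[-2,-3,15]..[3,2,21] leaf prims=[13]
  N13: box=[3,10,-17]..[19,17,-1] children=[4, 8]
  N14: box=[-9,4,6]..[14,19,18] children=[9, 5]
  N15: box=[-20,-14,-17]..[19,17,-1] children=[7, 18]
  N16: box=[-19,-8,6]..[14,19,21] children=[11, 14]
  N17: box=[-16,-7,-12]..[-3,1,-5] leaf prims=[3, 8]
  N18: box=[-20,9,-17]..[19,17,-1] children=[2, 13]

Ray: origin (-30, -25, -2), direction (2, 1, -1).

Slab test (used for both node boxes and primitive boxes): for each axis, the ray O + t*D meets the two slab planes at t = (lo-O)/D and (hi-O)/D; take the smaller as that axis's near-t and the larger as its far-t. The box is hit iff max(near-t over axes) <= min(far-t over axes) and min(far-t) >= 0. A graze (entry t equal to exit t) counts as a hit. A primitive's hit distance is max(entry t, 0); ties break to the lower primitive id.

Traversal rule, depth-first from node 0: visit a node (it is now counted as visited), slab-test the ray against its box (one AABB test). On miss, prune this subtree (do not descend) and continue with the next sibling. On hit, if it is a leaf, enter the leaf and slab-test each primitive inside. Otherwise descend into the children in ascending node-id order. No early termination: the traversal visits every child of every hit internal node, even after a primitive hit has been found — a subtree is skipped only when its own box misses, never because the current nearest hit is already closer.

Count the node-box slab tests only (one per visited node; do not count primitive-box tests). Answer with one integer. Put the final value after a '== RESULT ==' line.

Traverse from the root:
N0 x:[5,49/2] y:[11,44] z:[-23,15] -> hit [11,15], descend [15, 16]
  N15 x:[5,49/2] y:[11,42] z:[-1,15] -> hit [11,15], descend [7, 18]
    N7 x:[7,18] y:[11,26] z:[3,15] -> hit [11,15], descend [3, 17]
      N3 x:[14,18] y:[11,15] z:[9,15] -> hit [14,15] leaf, test {P0(miss), P15@t=14}
      N17 x:[7,27/2] y:[18,26] z:[3,10] -> miss, prune
    N18 x:[5,49/2] y:[34,42] z:[-1,15] -> miss, prune
  N16 x:[11/2,22] y:[17,44] z:[-23,-8] -> miss, prune

7 AABB tests over nodes [0, 15, 7, 3, 17, 18, 16]; 1 leaf entered; closest P15.

== RESULT ==
7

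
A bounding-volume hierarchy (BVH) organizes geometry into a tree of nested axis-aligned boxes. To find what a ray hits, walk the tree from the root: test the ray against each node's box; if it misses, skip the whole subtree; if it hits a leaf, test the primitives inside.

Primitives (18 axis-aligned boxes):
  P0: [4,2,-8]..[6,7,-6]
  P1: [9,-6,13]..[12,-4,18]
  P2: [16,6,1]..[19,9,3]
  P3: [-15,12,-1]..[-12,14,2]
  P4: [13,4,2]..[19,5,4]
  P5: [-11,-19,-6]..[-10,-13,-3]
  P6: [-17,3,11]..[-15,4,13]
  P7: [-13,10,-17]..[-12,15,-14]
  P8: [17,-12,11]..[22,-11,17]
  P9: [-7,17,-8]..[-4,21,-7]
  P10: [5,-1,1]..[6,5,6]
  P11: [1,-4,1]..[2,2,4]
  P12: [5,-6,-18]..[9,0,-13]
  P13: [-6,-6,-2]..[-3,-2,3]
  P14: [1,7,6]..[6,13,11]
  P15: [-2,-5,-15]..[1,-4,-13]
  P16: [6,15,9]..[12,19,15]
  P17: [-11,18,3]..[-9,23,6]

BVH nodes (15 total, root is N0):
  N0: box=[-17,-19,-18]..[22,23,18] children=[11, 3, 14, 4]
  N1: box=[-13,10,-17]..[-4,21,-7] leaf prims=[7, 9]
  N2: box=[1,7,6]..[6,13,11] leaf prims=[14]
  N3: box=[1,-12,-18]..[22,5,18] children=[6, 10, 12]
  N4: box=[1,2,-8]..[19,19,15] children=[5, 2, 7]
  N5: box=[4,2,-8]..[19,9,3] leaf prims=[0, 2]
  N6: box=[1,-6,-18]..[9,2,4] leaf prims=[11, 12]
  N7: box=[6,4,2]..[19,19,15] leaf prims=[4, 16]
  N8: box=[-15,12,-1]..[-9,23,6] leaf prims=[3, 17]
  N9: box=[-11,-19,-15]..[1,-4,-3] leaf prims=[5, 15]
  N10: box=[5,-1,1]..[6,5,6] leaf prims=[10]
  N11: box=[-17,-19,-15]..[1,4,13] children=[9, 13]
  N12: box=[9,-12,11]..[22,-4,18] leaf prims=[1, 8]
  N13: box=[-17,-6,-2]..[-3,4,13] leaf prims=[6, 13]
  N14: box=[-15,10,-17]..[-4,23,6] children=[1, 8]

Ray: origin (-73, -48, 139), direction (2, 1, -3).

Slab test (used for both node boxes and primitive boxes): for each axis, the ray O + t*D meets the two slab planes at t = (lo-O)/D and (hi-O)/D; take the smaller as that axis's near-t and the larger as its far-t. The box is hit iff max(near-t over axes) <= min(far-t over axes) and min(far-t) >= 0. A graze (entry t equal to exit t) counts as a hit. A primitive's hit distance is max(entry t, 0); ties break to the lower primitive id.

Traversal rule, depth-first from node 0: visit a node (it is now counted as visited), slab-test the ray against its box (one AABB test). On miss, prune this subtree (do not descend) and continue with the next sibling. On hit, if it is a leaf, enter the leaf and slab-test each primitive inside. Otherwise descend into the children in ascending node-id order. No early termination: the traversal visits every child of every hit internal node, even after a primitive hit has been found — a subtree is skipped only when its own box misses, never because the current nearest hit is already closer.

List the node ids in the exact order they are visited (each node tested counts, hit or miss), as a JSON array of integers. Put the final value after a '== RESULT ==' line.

Traverse from the root:
N0 x:[28,95/2] y:[29,71] z:[121/3,157/3] -> hit [121/3,95/2], descend [3, 4, 11, 14]
  N3 x:[37,95/2] y:[36,53] z:[121/3,157/3] -> hit [121/3,95/2], descend [6, 10, 12]
    N6 x:[37,41] y:[42,50] z:[45,157/3] -> miss, prune
    N10 x:[39,79/2] y:[47,53] z:[133/3,46] -> miss, prune
    N12 x:[41,95/2] y:[36,44] z:[121/3,128/3] -> hit [41,128/3] leaf, test {P1@t=42, P8(miss)}
  N4 x:[37,46] y:[50,67] z:[124/3,49] -> miss, prune
  N11 x:[28,37] y:[29,52] z:[42,154/3] -> miss, prune
  N14 x:[29,69/2] y:[58,71] z:[133/3,52] -> miss, prune

8 AABB tests over nodes [0, 3, 6, 10, 12, 4, 11, 14]; 1 leaf entered; closest P1.

== RESULT ==
[0, 3, 6, 10, 12, 4, 11, 14]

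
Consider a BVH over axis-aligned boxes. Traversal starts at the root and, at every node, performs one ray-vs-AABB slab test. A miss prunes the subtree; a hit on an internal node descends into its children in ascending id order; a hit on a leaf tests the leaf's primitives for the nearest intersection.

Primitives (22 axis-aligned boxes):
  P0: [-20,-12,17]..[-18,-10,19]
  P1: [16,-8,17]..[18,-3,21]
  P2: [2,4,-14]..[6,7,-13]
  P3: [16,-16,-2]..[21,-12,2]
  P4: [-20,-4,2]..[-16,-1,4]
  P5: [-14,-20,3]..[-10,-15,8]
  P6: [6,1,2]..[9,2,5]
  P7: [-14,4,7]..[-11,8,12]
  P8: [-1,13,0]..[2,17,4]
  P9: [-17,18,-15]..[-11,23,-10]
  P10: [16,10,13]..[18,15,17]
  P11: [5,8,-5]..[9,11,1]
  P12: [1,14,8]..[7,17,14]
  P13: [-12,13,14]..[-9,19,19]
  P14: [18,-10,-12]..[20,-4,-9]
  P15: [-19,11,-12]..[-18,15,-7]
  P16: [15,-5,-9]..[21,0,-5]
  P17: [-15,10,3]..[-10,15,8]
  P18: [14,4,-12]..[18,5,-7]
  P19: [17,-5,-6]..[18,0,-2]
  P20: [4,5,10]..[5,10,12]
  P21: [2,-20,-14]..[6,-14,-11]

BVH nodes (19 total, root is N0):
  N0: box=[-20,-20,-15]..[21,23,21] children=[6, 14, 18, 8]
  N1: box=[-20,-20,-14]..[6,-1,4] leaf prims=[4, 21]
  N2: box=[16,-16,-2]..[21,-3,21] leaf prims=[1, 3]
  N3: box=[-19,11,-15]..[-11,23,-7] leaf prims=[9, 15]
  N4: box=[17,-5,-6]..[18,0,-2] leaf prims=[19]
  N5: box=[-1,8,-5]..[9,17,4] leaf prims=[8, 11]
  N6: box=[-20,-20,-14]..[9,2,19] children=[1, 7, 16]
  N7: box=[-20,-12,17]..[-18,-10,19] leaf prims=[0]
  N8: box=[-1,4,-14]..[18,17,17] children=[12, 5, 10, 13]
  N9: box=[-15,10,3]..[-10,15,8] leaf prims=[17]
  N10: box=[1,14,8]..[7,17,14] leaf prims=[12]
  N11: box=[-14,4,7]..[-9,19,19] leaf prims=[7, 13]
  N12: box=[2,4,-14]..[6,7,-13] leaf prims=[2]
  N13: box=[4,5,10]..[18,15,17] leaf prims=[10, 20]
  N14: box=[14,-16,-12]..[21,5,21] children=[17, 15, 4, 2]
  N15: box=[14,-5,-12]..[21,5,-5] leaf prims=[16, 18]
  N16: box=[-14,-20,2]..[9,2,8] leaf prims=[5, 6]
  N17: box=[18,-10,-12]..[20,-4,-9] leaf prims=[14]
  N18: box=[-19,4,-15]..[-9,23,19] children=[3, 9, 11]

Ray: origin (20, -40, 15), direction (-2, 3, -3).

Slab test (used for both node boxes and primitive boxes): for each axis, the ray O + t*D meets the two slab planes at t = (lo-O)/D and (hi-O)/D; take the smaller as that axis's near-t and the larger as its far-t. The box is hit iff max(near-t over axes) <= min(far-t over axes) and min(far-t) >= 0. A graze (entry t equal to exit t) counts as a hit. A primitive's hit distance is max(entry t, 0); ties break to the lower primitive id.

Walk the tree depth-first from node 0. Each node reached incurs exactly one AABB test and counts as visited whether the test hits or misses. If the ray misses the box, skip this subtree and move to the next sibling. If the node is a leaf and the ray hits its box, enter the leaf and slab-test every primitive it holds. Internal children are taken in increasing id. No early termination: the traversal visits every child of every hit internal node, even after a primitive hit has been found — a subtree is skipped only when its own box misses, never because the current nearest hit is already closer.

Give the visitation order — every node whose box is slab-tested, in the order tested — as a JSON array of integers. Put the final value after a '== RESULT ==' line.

Walk:
N0 x:[-1/2,20] y:[20/3,21] z:[-2,10] -> hit [20/3,10], descend [6, 8, 14, 18]
  N6 x:[11/2,20] y:[20/3,14] z:[-4/3,29/3] -> hit [20/3,29/3], descend [1, 7, 16]
    N1 x:[7,20] y:[20/3,13] z:[11/3,29/3] -> hit [7,29/3] leaf, test {P4(miss), P21@t=26/3}
    N7 x:[19,20] y:[28/3,10] z:[-4/3,-2/3] -> miss, prune
    N16 x:[11/2,17] y:[20/3,14] z:[7/3,13/3] -> miss, prune
  N8 x:[1,21/2] y:[44/3,19] z:[-2/3,29/3] -> miss, prune
  N14 x:[-1/2,3] y:[8,15] z:[-2,9] -> miss, prune
  N18 x:[29/2,39/2] y:[44/3,21] z:[-4/3,10] -> miss, prune

order=[0, 6, 1, 7, 16, 8, 14, 18]  |boxes|=8  |leaves|=1  hit=P21

== RESULT ==
[0, 6, 1, 7, 16, 8, 14, 18]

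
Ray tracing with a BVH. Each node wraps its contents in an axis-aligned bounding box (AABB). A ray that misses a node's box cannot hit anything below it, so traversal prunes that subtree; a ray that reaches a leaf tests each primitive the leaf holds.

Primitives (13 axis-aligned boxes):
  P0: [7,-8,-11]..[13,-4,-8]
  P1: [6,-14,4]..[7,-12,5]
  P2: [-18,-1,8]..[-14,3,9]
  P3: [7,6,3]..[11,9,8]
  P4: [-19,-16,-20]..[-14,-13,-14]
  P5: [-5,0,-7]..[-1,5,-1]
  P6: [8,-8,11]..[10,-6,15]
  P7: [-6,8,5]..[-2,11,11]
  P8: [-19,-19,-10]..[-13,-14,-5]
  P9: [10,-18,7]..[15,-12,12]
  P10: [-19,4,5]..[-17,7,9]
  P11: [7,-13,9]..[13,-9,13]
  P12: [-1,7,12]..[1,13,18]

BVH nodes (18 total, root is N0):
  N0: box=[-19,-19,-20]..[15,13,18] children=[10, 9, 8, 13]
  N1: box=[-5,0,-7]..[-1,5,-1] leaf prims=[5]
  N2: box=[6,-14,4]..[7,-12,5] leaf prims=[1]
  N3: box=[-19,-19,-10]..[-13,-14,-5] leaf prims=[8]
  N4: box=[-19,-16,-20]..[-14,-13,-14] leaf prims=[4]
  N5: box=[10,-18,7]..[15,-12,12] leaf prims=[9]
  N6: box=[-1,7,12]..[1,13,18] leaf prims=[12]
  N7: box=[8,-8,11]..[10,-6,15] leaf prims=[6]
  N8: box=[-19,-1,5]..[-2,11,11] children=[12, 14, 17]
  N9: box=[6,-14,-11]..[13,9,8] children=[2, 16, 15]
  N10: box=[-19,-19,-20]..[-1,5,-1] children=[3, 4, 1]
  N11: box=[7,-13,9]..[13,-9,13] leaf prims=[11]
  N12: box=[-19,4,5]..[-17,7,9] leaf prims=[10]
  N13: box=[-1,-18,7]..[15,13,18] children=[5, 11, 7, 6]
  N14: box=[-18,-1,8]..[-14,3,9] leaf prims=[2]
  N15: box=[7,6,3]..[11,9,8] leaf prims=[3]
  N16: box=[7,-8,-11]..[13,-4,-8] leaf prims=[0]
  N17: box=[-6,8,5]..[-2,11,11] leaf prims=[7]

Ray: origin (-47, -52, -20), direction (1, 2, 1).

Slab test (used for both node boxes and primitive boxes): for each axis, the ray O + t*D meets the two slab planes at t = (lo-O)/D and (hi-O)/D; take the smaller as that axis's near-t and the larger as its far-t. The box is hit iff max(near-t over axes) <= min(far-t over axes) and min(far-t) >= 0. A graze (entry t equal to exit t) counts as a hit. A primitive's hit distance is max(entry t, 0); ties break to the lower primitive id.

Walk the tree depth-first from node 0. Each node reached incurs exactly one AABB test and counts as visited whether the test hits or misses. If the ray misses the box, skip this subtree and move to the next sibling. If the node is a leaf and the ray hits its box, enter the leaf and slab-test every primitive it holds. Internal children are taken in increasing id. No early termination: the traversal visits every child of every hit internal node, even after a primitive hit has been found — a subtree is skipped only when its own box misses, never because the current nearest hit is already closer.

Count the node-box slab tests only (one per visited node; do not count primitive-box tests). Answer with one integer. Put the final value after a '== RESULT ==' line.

Trace the traversal:
N0 x:[28,62] y:[33/2,65/2] z:[0,38] -> hit [28,65/2], descend [8, 9, 10, 13]
  N8 x:[28,45] y:[51/2,63/2] z:[25,31] -> hit [28,31], descend [12, 14, 17]
    N12 x:[28,30] y:[28,59/2] z:[25,29] -> hit [28,29] leaf, test {P10@t=28}
    N14 x:[29,33] y:[51/2,55/2] z:[28,29] -> miss, prune
    N17 x:[41,45] y:[30,63/2] z:[25,31] -> miss, prune
  N9 x:[53,60] y:[19,61/2] z:[9,28] -> miss, prune
  N10 x:[28,46] y:[33/2,57/2] z:[0,19] -> miss, prune
  N13 x:[46,62] y:[17,65/2] z:[27,38] -> miss, prune

8 AABB tests over nodes [0, 8, 12, 14, 17, 9, 10, 13]; 1 leaf entered; closest P10.

== RESULT ==
8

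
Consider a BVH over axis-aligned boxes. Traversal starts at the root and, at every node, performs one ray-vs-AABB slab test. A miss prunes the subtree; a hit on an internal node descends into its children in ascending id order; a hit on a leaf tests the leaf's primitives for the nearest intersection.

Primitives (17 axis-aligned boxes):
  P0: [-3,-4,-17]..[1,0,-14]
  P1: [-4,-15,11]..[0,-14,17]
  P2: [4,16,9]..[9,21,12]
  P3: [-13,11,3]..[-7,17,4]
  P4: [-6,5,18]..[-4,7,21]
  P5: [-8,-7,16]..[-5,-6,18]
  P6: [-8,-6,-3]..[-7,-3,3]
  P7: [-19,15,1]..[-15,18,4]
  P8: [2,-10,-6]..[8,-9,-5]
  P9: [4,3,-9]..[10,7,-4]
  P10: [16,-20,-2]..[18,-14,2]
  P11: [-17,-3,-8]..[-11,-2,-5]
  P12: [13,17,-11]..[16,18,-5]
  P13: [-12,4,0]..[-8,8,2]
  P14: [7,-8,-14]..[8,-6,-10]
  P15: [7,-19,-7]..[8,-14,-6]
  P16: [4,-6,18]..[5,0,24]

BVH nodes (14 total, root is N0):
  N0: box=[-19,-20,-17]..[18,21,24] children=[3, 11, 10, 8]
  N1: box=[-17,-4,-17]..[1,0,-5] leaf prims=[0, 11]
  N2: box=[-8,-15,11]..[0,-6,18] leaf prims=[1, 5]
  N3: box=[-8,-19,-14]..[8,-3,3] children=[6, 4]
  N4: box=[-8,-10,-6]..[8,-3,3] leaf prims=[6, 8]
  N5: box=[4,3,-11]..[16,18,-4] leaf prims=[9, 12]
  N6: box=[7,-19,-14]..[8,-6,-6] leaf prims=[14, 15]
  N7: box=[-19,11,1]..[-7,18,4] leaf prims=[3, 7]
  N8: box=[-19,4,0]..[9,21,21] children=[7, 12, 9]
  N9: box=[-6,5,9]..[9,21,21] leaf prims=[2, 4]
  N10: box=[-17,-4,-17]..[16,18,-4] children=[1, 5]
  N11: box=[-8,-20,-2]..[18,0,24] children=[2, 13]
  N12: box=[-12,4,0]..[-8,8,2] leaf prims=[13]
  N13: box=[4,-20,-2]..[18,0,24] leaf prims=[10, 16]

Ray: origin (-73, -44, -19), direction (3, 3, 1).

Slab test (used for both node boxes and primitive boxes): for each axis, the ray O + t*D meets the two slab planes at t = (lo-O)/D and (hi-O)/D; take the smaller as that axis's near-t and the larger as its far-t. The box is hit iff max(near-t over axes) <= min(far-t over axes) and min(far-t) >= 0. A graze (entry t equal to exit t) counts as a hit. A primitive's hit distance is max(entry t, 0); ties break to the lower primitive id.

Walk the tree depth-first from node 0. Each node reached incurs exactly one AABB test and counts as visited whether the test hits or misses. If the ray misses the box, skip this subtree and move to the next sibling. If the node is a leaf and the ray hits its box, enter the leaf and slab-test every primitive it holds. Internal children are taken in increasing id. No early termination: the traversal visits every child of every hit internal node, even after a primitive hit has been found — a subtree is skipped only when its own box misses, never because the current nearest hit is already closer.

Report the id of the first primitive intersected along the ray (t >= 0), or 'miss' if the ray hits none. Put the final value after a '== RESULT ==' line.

Traverse from the root:
N0 x:[18,91/3] y:[8,65/3] z:[2,43] -> hit [18,65/3], descend [3, 8, 10, 11]
  N3 x:[65/3,27] y:[25/3,41/3] z:[5,22] -> miss, prune
  N8 x:[18,82/3] y:[16,65/3] z:[19,40] -> hit [19,65/3], descend [7, 9, 12]
    N7 x:[18,22] y:[55/3,62/3] z:[20,23] -> hit [20,62/3] leaf, test {P3(miss), P7(miss)}
    N9 x:[67/3,82/3] y:[49/3,65/3] z:[28,40] -> miss, prune
    N12 x:[61/3,65/3] y:[16,52/3] z:[19,21] -> miss, prune
  N10 x:[56/3,89/3] y:[40/3,62/3] z:[2,15] -> miss, prune
  N11 x:[65/3,91/3] y:[8,44/3] z:[17,43] -> miss, prune

Summary -> nodes [0, 3, 8, 7, 9, 12, 10, 11]; box-tests=8; leaf-entries=1; first=miss

== RESULT ==
miss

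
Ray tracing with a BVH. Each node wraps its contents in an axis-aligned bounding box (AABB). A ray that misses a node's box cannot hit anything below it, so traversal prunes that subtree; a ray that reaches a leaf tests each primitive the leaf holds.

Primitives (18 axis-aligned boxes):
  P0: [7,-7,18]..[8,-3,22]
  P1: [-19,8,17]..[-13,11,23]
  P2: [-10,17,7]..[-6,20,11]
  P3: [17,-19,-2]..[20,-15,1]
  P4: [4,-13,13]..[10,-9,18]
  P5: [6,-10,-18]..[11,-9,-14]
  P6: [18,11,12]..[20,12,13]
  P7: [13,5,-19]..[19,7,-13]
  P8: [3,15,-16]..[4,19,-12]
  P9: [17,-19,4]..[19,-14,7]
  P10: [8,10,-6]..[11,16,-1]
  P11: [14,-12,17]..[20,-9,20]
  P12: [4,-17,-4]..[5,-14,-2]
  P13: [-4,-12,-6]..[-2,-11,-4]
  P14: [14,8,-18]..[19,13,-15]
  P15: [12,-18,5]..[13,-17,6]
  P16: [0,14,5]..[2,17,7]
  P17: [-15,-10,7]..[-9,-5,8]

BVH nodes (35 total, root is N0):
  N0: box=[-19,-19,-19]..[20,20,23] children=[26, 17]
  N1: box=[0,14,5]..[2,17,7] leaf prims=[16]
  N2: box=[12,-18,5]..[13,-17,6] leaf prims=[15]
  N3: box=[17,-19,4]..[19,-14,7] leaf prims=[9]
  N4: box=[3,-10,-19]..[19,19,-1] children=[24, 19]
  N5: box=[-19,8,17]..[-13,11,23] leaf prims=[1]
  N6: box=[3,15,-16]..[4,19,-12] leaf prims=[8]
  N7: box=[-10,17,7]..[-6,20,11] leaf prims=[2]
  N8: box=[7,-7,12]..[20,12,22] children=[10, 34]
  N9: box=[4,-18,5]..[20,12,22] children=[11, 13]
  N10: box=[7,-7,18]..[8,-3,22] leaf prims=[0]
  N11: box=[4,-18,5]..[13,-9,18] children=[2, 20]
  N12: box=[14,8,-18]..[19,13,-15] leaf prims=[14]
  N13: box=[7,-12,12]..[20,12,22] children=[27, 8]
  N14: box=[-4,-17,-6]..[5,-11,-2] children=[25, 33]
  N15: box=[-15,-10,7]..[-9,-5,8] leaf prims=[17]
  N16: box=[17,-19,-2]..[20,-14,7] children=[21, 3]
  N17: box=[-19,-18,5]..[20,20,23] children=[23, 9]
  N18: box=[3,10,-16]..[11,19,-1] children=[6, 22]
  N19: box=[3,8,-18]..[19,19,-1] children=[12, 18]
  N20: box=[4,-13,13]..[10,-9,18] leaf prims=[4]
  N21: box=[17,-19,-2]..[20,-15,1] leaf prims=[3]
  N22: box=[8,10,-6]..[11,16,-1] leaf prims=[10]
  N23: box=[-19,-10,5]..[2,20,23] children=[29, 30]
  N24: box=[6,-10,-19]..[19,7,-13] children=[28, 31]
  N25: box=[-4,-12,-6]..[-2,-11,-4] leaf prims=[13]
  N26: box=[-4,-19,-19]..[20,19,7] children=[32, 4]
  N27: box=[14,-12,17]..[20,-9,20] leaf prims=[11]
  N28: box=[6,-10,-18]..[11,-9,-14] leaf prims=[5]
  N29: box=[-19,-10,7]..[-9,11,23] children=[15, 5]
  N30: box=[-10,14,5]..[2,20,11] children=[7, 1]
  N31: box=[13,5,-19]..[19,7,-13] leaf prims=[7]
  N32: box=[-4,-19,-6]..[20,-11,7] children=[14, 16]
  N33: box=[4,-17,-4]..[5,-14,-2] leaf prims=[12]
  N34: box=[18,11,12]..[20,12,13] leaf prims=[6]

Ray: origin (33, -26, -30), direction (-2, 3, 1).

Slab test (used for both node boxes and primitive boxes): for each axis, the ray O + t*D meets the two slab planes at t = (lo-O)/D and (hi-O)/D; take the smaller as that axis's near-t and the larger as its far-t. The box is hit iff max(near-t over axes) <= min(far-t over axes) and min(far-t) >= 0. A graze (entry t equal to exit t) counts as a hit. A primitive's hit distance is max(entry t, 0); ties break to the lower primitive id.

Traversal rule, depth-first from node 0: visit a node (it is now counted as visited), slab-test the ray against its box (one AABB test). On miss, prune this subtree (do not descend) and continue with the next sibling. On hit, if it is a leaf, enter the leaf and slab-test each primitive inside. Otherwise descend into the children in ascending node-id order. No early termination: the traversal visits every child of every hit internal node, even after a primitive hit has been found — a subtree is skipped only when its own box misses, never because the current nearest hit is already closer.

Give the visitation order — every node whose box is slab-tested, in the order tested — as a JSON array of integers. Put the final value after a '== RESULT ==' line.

Traverse from the root:
N0 x:[13/2,26] y:[7/3,46/3] z:[11,53] -> hit [11,46/3], descend [17, 26]
  N17 x:[13/2,26] y:[8/3,46/3] z:[35,53] -> miss, prune
  N26 x:[13/2,37/2] y:[7/3,15] z:[11,37] -> hit [11,15], descend [4, 32]
    N4 x:[7,15] y:[16/3,15] z:[11,29] -> hit [11,15], descend [19, 24]
      N19 x:[7,15] y:[34/3,15] z:[12,29] -> hit [12,15], descend [12, 18]
        N12 x:[7,19/2] y:[34/3,13] z:[12,15] -> miss, prune
        N18 x:[11,15] y:[12,15] z:[14,29] -> hit [14,15], descend [6, 22]
          N6 x:[29/2,15] y:[41/3,15] z:[14,18] -> hit [29/2,15] leaf, test {P8@t=29/2}
          N22 x:[11,25/2] y:[12,14] z:[24,29] -> miss, prune
      N24 x:[7,27/2] y:[16/3,11] z:[11,17] -> hit [11,11], descend [28, 31]
        N28 x:[11,27/2] y:[16/3,17/3] z:[12,16] -> miss, prune
        N31 x:[7,10] y:[31/3,11] z:[11,17] -> miss, prune
    N32 x:[13/2,37/2] y:[7/3,5] z:[24,37] -> miss, prune

13 AABB tests over nodes [0, 17, 26, 4, 19, 12, 18, 6, 22, 24, 28, 31, 32]; 1 leaf entered; closest P8.

== RESULT ==
[0, 17, 26, 4, 19, 12, 18, 6, 22, 24, 28, 31, 32]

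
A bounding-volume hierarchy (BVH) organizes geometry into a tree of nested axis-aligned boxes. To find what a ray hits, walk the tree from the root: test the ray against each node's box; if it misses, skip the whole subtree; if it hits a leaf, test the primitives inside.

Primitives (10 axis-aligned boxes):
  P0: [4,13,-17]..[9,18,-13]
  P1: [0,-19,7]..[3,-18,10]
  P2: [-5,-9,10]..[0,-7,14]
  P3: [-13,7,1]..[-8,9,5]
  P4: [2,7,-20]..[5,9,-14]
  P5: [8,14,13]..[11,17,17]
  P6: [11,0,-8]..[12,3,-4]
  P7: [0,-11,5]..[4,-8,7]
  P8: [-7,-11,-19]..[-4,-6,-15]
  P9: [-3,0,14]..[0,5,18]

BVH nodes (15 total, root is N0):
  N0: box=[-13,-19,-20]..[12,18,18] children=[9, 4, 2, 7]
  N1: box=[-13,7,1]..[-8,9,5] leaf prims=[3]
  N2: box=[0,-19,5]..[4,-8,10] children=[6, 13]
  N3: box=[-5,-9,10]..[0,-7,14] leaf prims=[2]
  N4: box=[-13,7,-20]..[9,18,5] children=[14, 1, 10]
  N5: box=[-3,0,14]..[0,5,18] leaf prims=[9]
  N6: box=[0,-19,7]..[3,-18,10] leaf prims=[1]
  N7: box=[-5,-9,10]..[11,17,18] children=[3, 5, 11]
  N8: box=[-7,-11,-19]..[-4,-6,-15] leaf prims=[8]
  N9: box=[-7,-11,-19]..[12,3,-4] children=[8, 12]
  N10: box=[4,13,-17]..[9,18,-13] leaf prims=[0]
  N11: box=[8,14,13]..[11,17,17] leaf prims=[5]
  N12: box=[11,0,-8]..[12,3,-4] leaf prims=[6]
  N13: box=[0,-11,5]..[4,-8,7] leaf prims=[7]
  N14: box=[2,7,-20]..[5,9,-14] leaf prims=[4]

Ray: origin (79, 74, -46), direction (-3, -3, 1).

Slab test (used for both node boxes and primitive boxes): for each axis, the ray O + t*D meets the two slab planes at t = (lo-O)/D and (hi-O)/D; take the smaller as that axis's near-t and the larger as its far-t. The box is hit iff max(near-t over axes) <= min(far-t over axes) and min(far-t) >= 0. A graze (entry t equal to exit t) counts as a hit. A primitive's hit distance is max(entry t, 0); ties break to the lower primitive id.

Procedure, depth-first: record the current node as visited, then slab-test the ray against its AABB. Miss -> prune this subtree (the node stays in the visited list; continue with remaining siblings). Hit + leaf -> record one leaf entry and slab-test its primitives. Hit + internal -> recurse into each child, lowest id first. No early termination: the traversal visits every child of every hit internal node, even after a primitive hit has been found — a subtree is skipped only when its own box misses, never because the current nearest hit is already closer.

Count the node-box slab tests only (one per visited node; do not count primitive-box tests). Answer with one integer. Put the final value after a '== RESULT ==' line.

Walk:
N0 x:[67/3,92/3] y:[56/3,31] z:[26,64] -> hit [26,92/3], descend [2, 4, 7, 9]
  N2 x:[25,79/3] y:[82/3,31] z:[51,56] -> miss, prune
  N4 x:[70/3,92/3] y:[56/3,67/3] z:[26,51] -> miss, prune
  N7 x:[68/3,28] y:[19,83/3] z:[56,64] -> miss, prune
  N9 x:[67/3,86/3] y:[71/3,85/3] z:[27,42] -> hit [27,85/3], descend [8, 12]
    N8 x:[83/3,86/3] y:[80/3,85/3] z:[27,31] -> hit [83/3,85/3] leaf, test {P8@t=83/3}
    N12 x:[67/3,68/3] y:[71/3,74/3] z:[38,42] -> miss, prune

order=[0, 2, 4, 7, 9, 8, 12]  |boxes|=7  |leaves|=1  hit=P8

== RESULT ==
7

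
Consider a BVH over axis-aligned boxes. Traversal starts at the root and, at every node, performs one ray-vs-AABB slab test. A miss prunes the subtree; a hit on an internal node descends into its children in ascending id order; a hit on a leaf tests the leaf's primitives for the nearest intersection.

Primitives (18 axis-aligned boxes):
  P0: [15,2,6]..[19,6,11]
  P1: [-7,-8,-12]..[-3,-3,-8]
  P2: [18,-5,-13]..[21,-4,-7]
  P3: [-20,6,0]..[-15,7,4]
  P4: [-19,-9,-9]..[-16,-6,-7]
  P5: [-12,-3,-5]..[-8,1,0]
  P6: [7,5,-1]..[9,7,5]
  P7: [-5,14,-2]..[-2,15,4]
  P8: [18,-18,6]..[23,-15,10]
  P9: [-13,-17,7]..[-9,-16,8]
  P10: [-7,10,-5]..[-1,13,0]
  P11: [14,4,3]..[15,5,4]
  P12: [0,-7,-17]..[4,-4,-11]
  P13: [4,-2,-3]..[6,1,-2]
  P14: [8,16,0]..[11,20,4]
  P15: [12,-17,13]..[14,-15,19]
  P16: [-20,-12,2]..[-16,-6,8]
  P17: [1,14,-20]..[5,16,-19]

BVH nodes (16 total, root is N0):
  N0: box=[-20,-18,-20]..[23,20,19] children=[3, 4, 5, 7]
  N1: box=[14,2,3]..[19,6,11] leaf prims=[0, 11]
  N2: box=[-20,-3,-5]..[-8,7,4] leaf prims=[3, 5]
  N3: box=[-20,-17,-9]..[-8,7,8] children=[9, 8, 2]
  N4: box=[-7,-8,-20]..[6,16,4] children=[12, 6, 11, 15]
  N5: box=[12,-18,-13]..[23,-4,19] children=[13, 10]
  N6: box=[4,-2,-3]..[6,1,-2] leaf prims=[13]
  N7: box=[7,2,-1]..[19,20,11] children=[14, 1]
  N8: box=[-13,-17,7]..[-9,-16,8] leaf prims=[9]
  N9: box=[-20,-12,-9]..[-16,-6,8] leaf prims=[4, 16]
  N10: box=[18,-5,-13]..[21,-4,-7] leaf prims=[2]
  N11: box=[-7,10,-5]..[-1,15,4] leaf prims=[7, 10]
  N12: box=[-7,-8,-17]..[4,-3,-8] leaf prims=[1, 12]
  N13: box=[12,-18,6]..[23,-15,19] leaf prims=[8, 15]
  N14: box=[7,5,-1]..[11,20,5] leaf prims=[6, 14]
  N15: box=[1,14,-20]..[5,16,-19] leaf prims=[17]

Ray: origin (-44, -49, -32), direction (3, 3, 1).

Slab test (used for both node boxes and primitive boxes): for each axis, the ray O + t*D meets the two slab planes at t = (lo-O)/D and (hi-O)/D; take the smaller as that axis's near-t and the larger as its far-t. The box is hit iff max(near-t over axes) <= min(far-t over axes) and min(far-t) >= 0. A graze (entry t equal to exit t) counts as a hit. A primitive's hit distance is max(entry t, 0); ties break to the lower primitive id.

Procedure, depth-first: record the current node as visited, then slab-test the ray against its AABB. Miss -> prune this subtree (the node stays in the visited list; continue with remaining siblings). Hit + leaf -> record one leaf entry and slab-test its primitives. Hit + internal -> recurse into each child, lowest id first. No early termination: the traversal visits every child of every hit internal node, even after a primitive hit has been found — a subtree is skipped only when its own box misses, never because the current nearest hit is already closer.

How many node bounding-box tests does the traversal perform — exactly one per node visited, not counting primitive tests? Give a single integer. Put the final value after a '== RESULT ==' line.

Traverse from the root:
N0 x:[8,67/3] y:[31/3,23] z:[12,51] -> hit [12,67/3], descend [3, 4, 5, 7]
  N3 x:[8,12] y:[32/3,56/3] z:[23,40] -> miss, prune
  N4 x:[37/3,50/3] y:[41/3,65/3] z:[12,36] -> hit [41/3,50/3], descend [6, 11, 12, 15]
    N6 x:[16,50/3] y:[47/3,50/3] z:[29,30] -> miss, prune
    N11 x:[37/3,43/3] y:[59/3,64/3] z:[27,36] -> miss, prune
    N12 x:[37/3,16] y:[41/3,46/3] z:[15,24] -> hit [15,46/3] leaf, test {P1(miss), P12@t=15}
    N15 x:[15,49/3] y:[21,65/3] z:[12,13] -> miss, prune
  N5 x:[56/3,67/3] y:[31/3,15] z:[19,51] -> miss, prune
  N7 x:[17,21] y:[17,23] z:[31,43] -> miss, prune

Visited [0, 3, 4, 6, 11, 12, 15, 5, 7]. Tests: 9 box, 1 leaf. Nearest: P12.

== RESULT ==
9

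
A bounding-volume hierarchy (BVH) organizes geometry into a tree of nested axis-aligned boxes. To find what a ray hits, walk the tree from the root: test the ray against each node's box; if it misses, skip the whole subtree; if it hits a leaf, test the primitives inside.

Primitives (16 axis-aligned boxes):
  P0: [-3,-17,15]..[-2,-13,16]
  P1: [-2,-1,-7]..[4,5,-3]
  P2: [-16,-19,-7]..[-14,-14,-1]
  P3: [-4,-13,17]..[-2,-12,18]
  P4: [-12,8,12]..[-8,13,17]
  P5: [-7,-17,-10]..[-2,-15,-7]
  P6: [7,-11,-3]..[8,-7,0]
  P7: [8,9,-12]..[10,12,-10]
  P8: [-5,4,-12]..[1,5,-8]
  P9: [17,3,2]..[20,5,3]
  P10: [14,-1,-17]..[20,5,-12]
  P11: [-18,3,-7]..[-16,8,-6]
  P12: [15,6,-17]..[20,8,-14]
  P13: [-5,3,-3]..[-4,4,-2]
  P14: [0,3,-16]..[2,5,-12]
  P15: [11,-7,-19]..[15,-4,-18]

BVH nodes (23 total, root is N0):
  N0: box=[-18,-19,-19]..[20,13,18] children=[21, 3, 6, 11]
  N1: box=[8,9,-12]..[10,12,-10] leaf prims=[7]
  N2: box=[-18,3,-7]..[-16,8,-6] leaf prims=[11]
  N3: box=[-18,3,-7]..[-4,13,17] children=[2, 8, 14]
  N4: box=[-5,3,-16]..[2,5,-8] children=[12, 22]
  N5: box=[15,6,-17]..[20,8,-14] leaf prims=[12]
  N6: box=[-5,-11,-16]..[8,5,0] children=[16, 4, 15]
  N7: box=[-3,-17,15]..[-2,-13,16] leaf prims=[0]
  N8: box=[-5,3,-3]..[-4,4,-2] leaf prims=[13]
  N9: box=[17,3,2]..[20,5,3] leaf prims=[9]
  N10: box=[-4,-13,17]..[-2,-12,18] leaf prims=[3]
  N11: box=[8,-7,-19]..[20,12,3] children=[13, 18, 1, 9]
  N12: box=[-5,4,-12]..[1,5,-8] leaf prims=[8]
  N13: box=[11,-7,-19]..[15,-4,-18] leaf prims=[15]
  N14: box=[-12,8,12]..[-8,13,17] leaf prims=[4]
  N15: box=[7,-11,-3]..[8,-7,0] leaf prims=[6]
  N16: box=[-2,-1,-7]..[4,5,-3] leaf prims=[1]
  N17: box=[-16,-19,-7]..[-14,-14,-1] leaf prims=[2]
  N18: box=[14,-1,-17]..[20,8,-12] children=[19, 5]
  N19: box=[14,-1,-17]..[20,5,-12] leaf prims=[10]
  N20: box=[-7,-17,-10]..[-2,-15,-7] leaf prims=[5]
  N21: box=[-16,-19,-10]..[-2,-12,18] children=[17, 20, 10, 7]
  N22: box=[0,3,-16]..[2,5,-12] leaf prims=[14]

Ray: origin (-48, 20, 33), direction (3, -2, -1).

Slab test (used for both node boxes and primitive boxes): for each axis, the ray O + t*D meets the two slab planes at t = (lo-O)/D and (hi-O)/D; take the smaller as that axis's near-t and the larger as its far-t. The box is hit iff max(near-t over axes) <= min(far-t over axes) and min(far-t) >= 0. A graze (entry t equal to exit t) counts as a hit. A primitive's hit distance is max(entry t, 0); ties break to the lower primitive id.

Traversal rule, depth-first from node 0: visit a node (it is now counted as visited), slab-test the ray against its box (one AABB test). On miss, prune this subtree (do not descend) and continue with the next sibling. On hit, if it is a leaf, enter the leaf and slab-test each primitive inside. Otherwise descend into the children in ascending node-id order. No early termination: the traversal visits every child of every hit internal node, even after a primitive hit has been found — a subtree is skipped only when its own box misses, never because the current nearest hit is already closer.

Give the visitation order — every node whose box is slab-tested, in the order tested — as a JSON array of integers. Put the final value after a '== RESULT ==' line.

Trace the traversal:
N0 x:[10,68/3] y:[7/2,39/2] z:[15,52] -> hit [15,39/2], descend [3, 6, 11, 21]
  N3 x:[10,44/3] y:[7/2,17/2] z:[16,40] -> miss, prune
  N6 x:[43/3,56/3] y:[15/2,31/2] z:[33,49] -> miss, prune
  N11 x:[56/3,68/3] y:[4,27/2] z:[30,52] -> miss, prune
  N21 x:[32/3,46/3] y:[16,39/2] z:[15,43] -> miss, prune

order=[0, 3, 6, 11, 21]  |boxes|=5  |leaves|=0  hit=miss

== RESULT ==
[0, 3, 6, 11, 21]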